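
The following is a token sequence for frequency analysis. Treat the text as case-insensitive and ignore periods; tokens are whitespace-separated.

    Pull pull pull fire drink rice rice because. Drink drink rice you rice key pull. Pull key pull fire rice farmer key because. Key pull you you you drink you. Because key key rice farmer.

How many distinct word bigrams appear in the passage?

35 tokens → 34 bigram windows in total.
Repeated bigrams (each contributes count−1 duplicates):
  key pull: 3
  pull pull: 3
  because key: 2
  drink rice: 2
  pull fire: 2
  rice farmer: 2
  you you: 2
9 duplicate windows → 34 − 9 = 25 distinct.

25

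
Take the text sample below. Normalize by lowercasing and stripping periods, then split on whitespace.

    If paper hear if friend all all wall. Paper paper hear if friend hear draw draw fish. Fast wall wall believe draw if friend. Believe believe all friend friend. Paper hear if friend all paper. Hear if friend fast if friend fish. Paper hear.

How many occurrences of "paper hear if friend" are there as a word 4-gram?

Scanning the 41 overlapping 4-gram windows for "paper hear if friend":
  position 2–5: paper hear if friend
  position 10–13: paper hear if friend
  position 30–33: paper hear if friend
  position 35–38: paper hear if friend

4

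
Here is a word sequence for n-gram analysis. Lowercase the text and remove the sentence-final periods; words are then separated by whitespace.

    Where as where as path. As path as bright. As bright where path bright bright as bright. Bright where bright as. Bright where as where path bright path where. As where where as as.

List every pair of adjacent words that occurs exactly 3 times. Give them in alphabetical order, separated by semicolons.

as where; bright as; bright where

Bigram counts meeting the condition (exactly 3 times):
  as where: 3
  bright as: 3
  bright where: 3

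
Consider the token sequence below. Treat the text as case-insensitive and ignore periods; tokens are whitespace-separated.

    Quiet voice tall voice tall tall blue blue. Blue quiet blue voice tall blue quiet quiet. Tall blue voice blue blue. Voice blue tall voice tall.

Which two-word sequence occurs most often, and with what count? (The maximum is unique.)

Bigram frequencies (highest first):
  voice tall: 4
  tall blue: 3
  blue blue: 3
  blue voice: 3
  tall voice: 2
  blue quiet: 2
  … (7 more, each ≤ 2)

"voice tall", 4 times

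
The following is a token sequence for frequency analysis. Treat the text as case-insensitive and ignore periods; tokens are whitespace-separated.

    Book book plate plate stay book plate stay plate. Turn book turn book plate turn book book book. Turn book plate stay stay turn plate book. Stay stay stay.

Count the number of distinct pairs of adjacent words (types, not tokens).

14

29 tokens → 28 bigram windows in total.
Repeated bigrams (each contributes count−1 duplicates):
  book plate: 4
  turn book: 4
  book book: 3
  plate stay: 3
  stay stay: 3
  book turn: 2
  plate turn: 2
14 duplicate windows → 28 − 14 = 14 distinct.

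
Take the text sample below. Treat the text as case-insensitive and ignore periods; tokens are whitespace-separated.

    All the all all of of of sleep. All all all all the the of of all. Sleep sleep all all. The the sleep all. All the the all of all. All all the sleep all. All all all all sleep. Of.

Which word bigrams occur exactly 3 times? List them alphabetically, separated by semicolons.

of of; the the

Bigram counts meeting the condition (exactly 3 times):
  of of: 3
  the the: 3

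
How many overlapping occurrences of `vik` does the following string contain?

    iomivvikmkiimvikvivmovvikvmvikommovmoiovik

Sliding a length-3 window over the 42 characters (40 positions):
  position 6–8: vik
  position 14–16: vik
  position 23–25: vik
  position 28–30: vik
  position 40–42: vik

5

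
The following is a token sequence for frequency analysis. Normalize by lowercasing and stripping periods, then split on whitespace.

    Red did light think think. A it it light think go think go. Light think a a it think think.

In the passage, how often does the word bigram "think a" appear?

2

Scanning the 19 overlapping bigram windows for "think a":
  position 5–6: think a
  position 15–16: think a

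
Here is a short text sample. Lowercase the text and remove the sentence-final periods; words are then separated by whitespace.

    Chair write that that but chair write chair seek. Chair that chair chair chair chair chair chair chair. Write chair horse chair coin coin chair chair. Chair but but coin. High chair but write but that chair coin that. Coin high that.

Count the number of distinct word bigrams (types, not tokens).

27

42 tokens → 41 bigram windows in total.
Repeated bigrams (each contributes count−1 duplicates):
  chair chair: 8
  chair write: 3
  chair but: 2
  chair coin: 2
  coin high: 2
  that chair: 2
  write chair: 2
14 duplicate windows → 41 − 14 = 27 distinct.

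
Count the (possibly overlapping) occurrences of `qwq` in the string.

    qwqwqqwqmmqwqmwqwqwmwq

Sliding a length-3 window over the 22 characters (20 positions):
  position 1–3: qwq
  position 3–5: qwq
  position 6–8: qwq
  position 11–13: qwq
  position 16–18: qwq

5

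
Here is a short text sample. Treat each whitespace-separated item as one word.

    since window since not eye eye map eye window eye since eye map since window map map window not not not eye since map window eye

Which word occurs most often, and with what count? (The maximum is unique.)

"eye", 7 times

Unigram frequencies (highest first):
  eye: 7
  since: 5
  window: 5
  map: 5
  not: 4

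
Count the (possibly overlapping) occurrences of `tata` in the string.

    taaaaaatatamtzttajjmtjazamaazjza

Sliding a length-4 window over the 32 characters (29 positions):
  position 8–11: tata

1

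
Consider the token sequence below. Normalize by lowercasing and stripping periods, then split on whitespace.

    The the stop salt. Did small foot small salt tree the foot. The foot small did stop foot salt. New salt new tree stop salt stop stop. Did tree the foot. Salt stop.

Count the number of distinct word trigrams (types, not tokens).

30

33 tokens → 31 trigram windows in total.
Repeated trigrams (each contributes count−1 duplicates):
  tree the foot: 2
1 duplicate windows → 31 − 1 = 30 distinct.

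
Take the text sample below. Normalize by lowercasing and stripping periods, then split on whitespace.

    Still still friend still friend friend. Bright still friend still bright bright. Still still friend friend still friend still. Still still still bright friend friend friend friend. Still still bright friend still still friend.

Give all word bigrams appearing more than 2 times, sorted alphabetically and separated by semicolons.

Bigram counts meeting the condition (more than 2 times):
  friend friend: 5
  friend still: 6
  still bright: 3
  still friend: 6
  still still: 7

friend friend; friend still; still bright; still friend; still still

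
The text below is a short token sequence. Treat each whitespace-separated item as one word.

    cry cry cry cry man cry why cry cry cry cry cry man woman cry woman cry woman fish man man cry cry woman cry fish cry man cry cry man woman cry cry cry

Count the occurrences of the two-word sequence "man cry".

3

Scanning the 34 overlapping bigram windows for "man cry":
  position 5–6: man cry
  position 21–22: man cry
  position 28–29: man cry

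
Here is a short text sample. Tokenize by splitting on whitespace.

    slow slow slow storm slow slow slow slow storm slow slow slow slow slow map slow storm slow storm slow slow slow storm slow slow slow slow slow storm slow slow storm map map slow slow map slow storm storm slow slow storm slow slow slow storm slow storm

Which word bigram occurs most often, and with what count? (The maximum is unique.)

Bigram frequencies (highest first):
  slow slow: 20
  slow storm: 11
  storm slow: 9
  map slow: 3
  slow map: 2
  storm map: 1
  … (2 more, each ≤ 1)

"slow slow", 20 times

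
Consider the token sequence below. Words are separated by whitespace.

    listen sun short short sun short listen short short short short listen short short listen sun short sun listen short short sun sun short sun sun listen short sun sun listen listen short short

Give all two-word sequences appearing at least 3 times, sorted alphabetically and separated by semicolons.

Bigram counts meeting the condition (at least 3 times):
  listen short: 5
  short listen: 3
  short short: 7
  short sun: 5
  sun listen: 3
  sun short: 4
  sun sun: 3

listen short; short listen; short short; short sun; sun listen; sun short; sun sun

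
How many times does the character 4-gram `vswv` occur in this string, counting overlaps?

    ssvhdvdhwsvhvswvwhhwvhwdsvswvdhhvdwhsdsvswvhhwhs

3

Sliding a length-4 window over the 48 characters (45 positions):
  position 13–16: vswv
  position 26–29: vswv
  position 40–43: vswv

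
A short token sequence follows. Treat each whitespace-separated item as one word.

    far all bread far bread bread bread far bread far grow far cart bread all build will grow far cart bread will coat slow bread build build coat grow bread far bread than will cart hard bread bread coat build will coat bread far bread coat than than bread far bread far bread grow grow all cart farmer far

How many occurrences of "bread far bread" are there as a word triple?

Scanning the 57 overlapping trigram windows for "bread far bread":
  position 3–5: bread far bread
  position 7–9: bread far bread
  position 30–32: bread far bread
  position 43–45: bread far bread
  position 49–51: bread far bread
  position 51–53: bread far bread

6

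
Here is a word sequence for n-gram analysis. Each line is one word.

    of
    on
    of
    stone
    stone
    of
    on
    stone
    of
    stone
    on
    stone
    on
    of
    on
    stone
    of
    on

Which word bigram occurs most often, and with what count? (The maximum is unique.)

Bigram frequencies (highest first):
  of on: 4
  stone of: 3
  on stone: 3
  on of: 2
  of stone: 2
  stone on: 2
  … (1 more, each ≤ 1)

"of on", 4 times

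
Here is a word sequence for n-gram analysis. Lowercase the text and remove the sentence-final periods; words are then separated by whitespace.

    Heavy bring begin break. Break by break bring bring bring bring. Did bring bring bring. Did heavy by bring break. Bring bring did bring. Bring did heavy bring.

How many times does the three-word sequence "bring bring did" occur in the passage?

4

Scanning the 26 overlapping trigram windows for "bring bring did":
  position 10–12: bring bring did
  position 14–16: bring bring did
  position 21–23: bring bring did
  position 24–26: bring bring did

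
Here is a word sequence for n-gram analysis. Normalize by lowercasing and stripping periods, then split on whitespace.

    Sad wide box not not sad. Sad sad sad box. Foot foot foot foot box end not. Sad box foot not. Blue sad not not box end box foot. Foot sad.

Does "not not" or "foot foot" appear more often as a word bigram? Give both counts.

"not not": 2 occurrences
"foot foot": 4 occurrences

"foot foot" (4 vs 2)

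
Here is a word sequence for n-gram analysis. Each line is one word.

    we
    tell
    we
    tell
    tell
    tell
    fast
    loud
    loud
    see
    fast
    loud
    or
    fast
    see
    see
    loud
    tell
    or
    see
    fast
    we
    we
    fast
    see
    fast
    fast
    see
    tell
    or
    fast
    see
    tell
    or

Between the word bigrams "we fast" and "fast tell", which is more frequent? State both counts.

"we fast": 1 occurrence
"fast tell": 0 occurrences

"we fast" (1 vs 0)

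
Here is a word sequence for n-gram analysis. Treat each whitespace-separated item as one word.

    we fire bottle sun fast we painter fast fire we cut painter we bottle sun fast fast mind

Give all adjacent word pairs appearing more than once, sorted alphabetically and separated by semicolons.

bottle sun; sun fast

Bigram counts meeting the condition (more than once):
  bottle sun: 2
  sun fast: 2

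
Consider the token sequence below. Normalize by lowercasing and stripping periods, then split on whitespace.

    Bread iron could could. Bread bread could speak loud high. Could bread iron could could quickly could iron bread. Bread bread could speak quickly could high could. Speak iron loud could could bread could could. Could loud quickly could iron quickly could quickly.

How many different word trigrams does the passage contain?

43 tokens → 41 trigram windows in total.
Repeated trigrams (each contributes count−1 duplicates):
  bread bread could: 2
  bread could speak: 2
  bread iron could: 2
  could could bread: 2
  iron could could: 2
  quickly could iron: 2
6 duplicate windows → 41 − 6 = 35 distinct.

35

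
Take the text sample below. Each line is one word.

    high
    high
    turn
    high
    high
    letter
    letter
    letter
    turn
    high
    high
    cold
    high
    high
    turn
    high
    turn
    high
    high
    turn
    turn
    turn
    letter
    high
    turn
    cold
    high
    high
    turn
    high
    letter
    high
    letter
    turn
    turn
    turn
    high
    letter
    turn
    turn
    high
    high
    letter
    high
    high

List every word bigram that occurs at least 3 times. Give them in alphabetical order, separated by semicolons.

Bigram counts meeting the condition (at least 3 times):
  high high: 8
  high letter: 5
  high turn: 6
  letter high: 3
  letter turn: 3
  turn high: 7
  turn turn: 5

high high; high letter; high turn; letter high; letter turn; turn high; turn turn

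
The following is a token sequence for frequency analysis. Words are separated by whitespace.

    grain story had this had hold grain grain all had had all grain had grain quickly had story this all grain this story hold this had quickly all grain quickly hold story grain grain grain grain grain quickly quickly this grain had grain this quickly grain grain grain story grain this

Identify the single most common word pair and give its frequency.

"grain grain", 7 times

Bigram frequencies (highest first):
  grain grain: 7
  all grain: 3
  grain quickly: 3
  grain this: 3
  grain story: 2
  this had: 2
  … (27 more, each ≤ 2)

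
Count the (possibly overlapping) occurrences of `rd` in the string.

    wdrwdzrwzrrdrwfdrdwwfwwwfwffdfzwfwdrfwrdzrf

Sliding a length-2 window over the 43 characters (42 positions):
  position 11–12: rd
  position 17–18: rd
  position 39–40: rd

3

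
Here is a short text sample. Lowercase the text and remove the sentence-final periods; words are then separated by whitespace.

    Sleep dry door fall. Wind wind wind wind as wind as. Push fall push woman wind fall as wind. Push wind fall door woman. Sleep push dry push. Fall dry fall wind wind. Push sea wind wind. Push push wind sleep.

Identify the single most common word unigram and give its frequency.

"wind", 13 times

Unigram frequencies (highest first):
  wind: 13
  push: 8
  fall: 6
  sleep: 3
  dry: 3
  as: 3
  … (3 more, each ≤ 2)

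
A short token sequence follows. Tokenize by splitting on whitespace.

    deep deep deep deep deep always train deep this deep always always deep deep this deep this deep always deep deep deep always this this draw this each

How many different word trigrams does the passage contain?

18

28 tokens → 26 trigram windows in total.
Repeated trigrams (each contributes count−1 duplicates):
  deep deep deep: 4
  deep this deep: 3
  always deep deep: 2
  deep deep always: 2
  this deep always: 2
8 duplicate windows → 26 − 8 = 18 distinct.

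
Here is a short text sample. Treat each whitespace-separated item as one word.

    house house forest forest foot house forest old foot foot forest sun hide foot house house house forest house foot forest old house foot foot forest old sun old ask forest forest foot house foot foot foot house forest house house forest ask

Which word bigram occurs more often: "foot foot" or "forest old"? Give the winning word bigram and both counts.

"foot foot" (4 vs 3)

"foot foot": 4 occurrences
"forest old": 3 occurrences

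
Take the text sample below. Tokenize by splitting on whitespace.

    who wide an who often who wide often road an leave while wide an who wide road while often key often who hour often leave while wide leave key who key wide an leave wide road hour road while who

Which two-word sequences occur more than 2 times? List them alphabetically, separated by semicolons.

who wide; wide an

Bigram counts meeting the condition (more than 2 times):
  who wide: 3
  wide an: 3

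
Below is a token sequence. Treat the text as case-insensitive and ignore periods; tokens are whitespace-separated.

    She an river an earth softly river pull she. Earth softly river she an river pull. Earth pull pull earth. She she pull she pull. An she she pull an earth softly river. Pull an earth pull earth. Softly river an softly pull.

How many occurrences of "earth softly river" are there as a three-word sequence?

4

Scanning the 41 overlapping trigram windows for "earth softly river":
  position 5–7: earth softly river
  position 10–12: earth softly river
  position 31–33: earth softly river
  position 38–40: earth softly river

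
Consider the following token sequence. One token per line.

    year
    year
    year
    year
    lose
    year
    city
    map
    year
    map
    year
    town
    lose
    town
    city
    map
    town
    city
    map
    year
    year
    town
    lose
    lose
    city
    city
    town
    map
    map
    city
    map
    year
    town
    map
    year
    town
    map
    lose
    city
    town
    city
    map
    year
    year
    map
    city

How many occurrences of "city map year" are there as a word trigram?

4

Scanning the 44 overlapping trigram windows for "city map year":
  position 7–9: city map year
  position 18–20: city map year
  position 30–32: city map year
  position 41–43: city map year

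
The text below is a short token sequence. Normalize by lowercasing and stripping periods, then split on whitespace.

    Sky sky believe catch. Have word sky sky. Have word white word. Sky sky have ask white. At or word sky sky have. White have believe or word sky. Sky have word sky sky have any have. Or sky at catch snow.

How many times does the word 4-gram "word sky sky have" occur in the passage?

5

Scanning the 39 overlapping 4-gram windows for "word sky sky have":
  position 6–9: word sky sky have
  position 12–15: word sky sky have
  position 20–23: word sky sky have
  position 28–31: word sky sky have
  position 32–35: word sky sky have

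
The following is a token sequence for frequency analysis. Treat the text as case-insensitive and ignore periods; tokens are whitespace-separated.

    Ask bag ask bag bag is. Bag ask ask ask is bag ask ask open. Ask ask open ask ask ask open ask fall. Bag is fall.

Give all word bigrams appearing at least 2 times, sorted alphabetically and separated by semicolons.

Bigram counts meeting the condition (at least 2 times):
  ask ask: 6
  ask bag: 2
  ask open: 3
  bag ask: 3
  bag is: 2
  is bag: 2
  open ask: 3

ask ask; ask bag; ask open; bag ask; bag is; is bag; open ask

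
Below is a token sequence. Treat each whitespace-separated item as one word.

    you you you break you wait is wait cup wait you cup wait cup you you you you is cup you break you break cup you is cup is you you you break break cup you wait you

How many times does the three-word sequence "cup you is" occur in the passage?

1

Scanning the 36 overlapping trigram windows for "cup you is":
  position 25–27: cup you is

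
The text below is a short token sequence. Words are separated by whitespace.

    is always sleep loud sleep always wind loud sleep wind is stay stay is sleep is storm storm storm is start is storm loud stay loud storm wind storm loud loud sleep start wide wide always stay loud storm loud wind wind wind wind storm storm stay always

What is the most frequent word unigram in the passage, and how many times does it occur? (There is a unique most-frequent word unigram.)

"storm", 9 times

Unigram frequencies (highest first):
  storm: 9
  loud: 8
  wind: 7
  is: 6
  sleep: 5
  stay: 5
  … (3 more, each ≤ 4)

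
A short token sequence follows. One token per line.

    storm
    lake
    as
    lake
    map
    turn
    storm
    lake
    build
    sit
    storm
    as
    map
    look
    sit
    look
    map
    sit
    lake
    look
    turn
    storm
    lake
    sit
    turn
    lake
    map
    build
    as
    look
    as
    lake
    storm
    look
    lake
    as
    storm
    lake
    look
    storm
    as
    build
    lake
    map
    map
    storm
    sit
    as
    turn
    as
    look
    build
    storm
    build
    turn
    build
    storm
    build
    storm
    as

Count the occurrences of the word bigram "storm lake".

Scanning the 59 overlapping bigram windows for "storm lake":
  position 1–2: storm lake
  position 7–8: storm lake
  position 22–23: storm lake
  position 37–38: storm lake

4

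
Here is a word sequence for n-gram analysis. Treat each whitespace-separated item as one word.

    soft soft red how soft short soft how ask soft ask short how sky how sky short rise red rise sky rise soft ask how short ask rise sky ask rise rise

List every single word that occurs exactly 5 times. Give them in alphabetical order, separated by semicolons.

ask; how

Unigram counts meeting the condition (exactly 5 times):
  ask: 5
  how: 5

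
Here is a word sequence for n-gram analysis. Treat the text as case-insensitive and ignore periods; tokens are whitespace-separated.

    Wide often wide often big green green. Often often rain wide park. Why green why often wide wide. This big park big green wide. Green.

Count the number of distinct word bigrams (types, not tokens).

25 tokens → 24 bigram windows in total.
Repeated bigrams (each contributes count−1 duplicates):
  big green: 2
  often wide: 2
  wide often: 2
3 duplicate windows → 24 − 3 = 21 distinct.

21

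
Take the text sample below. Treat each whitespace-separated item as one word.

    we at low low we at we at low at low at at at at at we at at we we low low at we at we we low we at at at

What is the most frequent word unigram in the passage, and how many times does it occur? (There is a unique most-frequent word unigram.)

"at", 16 times

Unigram frequencies (highest first):
  at: 16
  we: 10
  low: 7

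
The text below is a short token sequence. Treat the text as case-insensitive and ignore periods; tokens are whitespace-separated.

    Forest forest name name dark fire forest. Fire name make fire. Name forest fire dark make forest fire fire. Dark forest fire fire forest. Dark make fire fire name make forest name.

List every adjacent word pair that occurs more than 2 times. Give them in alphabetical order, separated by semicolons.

Bigram counts meeting the condition (more than 2 times):
  fire fire: 3
  fire name: 3
  forest fire: 4

fire fire; fire name; forest fire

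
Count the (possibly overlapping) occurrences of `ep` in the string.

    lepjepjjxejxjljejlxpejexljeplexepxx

4

Sliding a length-2 window over the 35 characters (34 positions):
  position 2–3: ep
  position 5–6: ep
  position 27–28: ep
  position 32–33: ep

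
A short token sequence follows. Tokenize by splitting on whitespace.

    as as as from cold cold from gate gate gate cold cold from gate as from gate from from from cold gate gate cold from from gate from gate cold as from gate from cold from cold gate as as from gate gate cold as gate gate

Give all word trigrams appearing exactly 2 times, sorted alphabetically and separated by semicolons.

as as from; cold cold from; cold from gate; from cold gate; from gate gate; gate cold as

Trigram counts meeting the condition (exactly 2 times):
  as as from: 2
  cold cold from: 2
  cold from gate: 2
  from cold gate: 2
  from gate gate: 2
  gate cold as: 2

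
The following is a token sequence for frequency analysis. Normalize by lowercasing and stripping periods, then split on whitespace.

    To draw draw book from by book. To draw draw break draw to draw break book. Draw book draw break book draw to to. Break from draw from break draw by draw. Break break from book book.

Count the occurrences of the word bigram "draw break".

Scanning the 36 overlapping bigram windows for "draw break":
  position 10–11: draw break
  position 14–15: draw break
  position 19–20: draw break
  position 32–33: draw break

4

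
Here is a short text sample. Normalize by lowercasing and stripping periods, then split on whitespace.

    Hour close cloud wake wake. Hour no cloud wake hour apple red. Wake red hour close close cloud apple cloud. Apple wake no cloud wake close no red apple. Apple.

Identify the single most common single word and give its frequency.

Unigram frequencies (highest first):
  wake: 6
  cloud: 5
  apple: 5
  hour: 4
  close: 4
  no: 3
  … (1 more, each ≤ 3)

"wake", 6 times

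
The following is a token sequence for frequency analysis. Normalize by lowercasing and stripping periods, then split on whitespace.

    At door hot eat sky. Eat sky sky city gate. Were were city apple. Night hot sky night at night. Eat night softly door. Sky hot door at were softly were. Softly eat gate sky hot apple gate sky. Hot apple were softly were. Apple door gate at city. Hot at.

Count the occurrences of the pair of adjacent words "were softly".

Scanning the 50 overlapping bigram windows for "were softly":
  position 29–30: were softly
  position 31–32: were softly
  position 42–43: were softly

3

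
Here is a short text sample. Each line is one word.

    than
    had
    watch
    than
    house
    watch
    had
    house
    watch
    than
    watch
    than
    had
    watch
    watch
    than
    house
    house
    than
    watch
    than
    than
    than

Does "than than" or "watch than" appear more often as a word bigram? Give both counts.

"than than": 2 occurrences
"watch than": 5 occurrences

"watch than" (5 vs 2)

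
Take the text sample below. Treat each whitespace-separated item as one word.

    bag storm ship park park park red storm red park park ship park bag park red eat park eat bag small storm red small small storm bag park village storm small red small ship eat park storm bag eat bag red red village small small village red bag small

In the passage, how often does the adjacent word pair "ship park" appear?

Scanning the 48 overlapping bigram windows for "ship park":
  position 3–4: ship park
  position 12–13: ship park

2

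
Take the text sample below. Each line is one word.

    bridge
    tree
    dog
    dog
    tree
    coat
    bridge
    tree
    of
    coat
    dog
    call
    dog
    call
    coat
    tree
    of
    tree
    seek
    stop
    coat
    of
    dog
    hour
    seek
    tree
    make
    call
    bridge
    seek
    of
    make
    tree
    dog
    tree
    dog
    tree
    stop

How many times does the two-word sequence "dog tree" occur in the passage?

3

Scanning the 37 overlapping bigram windows for "dog tree":
  position 4–5: dog tree
  position 34–35: dog tree
  position 36–37: dog tree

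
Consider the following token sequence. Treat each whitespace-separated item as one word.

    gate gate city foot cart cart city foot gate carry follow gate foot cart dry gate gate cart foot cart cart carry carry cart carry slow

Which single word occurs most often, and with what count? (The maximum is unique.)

Unigram frequencies (highest first):
  cart: 7
  gate: 6
  foot: 4
  carry: 4
  city: 2
  follow: 1
  … (2 more, each ≤ 1)

"cart", 7 times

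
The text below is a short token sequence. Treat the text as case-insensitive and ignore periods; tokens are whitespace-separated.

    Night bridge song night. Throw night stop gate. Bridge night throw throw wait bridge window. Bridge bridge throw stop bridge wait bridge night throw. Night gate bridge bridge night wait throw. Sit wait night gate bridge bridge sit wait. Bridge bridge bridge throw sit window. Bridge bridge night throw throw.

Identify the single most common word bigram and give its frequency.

"bridge bridge", 6 times

Bigram frequencies (highest first):
  bridge bridge: 6
  night throw: 4
  bridge night: 4
  gate bridge: 3
  wait bridge: 3
  throw night: 2
  … (21 more, each ≤ 2)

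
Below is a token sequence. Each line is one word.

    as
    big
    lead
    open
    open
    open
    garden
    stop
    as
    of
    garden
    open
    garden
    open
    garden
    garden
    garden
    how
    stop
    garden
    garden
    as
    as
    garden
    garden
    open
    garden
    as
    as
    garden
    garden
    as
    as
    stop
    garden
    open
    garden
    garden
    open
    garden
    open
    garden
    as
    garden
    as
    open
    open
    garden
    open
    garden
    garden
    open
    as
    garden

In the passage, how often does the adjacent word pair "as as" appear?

3

Scanning the 53 overlapping bigram windows for "as as":
  position 22–23: as as
  position 28–29: as as
  position 32–33: as as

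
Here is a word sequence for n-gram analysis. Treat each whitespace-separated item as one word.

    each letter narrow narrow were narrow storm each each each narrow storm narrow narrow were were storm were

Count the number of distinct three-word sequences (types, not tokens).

15

18 tokens → 16 trigram windows in total.
Repeated trigrams (each contributes count−1 duplicates):
  narrow narrow were: 2
1 duplicate windows → 16 − 1 = 15 distinct.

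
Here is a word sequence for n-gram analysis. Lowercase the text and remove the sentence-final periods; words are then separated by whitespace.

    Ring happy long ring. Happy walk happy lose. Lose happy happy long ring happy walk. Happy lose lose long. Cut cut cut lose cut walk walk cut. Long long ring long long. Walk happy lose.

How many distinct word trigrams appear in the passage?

26

35 tokens → 33 trigram windows in total.
Repeated trigrams (each contributes count−1 duplicates):
  walk happy lose: 3
  happy long ring: 2
  happy lose lose: 2
  happy walk happy: 2
  long ring happy: 2
  ring happy walk: 2
7 duplicate windows → 33 − 7 = 26 distinct.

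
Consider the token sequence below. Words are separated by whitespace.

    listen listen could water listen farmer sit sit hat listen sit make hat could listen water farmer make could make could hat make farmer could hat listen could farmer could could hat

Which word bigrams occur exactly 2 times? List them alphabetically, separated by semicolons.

farmer could; hat listen; listen could; make could

Bigram counts meeting the condition (exactly 2 times):
  farmer could: 2
  hat listen: 2
  listen could: 2
  make could: 2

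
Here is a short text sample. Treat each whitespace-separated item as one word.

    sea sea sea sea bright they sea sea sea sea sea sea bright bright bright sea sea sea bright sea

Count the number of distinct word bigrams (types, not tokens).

6

20 tokens → 19 bigram windows in total.
Repeated bigrams (each contributes count−1 duplicates):
  sea sea: 10
  sea bright: 3
  bright bright: 2
  bright sea: 2
13 duplicate windows → 19 − 13 = 6 distinct.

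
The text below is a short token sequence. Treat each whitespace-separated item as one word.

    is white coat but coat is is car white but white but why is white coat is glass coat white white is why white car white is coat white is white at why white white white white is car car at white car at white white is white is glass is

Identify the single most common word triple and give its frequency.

"white white is", 3 times

Trigram frequencies (highest first):
  white white is: 3
  is white coat: 2
  white is white: 2
  white white white: 2
  car at white: 2
  white coat but: 1
  … (37 more, each ≤ 1)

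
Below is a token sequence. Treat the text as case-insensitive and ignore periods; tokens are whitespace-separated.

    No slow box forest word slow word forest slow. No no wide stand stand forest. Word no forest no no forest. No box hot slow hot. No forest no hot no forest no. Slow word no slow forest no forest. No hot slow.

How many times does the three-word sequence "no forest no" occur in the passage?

5

Scanning the 41 overlapping trigram windows for "no forest no":
  position 17–19: no forest no
  position 20–22: no forest no
  position 27–29: no forest no
  position 31–33: no forest no
  position 39–41: no forest no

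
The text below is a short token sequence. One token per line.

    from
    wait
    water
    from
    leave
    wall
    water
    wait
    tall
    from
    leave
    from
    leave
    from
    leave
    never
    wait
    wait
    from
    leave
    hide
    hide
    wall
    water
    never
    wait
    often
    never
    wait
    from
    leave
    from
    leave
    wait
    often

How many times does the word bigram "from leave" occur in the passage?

7

Scanning the 34 overlapping bigram windows for "from leave":
  position 4–5: from leave
  position 10–11: from leave
  position 12–13: from leave
  position 14–15: from leave
  position 19–20: from leave
  position 30–31: from leave
  position 32–33: from leave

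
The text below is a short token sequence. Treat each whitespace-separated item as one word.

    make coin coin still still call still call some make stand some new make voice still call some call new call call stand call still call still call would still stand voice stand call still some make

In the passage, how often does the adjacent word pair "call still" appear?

Scanning the 36 overlapping bigram windows for "call still":
  position 6–7: call still
  position 24–25: call still
  position 26–27: call still
  position 34–35: call still

4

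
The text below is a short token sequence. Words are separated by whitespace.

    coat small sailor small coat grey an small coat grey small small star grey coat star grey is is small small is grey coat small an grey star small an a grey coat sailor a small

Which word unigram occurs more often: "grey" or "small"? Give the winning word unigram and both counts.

"grey": 7 occurrences
"small": 10 occurrences

"small" (10 vs 7)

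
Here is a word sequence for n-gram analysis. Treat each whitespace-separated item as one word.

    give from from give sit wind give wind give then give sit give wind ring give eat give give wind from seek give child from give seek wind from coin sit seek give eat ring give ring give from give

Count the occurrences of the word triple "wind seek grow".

0

Scanning the 38 overlapping trigram windows for "wind seek grow":
  (none found)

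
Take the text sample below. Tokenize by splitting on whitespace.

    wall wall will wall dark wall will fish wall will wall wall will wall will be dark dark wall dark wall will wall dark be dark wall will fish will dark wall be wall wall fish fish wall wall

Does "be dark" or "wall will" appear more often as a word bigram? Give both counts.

"wall will" (7 vs 2)

"be dark": 2 occurrences
"wall will": 7 occurrences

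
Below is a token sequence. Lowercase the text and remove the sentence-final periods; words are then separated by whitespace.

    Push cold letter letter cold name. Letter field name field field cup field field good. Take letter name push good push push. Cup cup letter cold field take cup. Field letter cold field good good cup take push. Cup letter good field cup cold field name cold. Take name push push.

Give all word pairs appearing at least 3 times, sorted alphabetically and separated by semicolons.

Bigram counts meeting the condition (at least 3 times):
  cold field: 3
  letter cold: 3

cold field; letter cold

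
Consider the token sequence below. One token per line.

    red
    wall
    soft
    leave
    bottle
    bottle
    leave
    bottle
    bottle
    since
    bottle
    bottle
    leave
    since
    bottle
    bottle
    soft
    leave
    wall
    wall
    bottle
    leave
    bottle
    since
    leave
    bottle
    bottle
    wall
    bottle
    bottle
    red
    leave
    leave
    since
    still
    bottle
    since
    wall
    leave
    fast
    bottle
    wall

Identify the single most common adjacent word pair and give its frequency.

Bigram frequencies (highest first):
  bottle bottle: 6
  leave bottle: 4
  bottle leave: 3
  bottle since: 3
  soft leave: 2
  since bottle: 2
  … (18 more, each ≤ 2)

"bottle bottle", 6 times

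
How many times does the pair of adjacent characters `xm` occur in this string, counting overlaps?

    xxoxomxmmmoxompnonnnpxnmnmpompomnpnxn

1

Sliding a length-2 window over the 37 characters (36 positions):
  position 7–8: xm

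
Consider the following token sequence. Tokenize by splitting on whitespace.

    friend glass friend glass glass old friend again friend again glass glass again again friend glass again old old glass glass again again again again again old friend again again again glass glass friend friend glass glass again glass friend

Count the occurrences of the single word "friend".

9

Scanning the 40 tokens for "friend":
  position 1: friend
  position 3: friend
  position 7: friend
  position 9: friend
  position 15: friend
  position 28: friend
  position 34: friend
  position 35: friend
  position 40: friend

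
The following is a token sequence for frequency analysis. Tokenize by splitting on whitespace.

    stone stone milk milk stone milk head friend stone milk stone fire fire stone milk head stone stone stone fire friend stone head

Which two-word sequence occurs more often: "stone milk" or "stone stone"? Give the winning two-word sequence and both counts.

"stone milk" (4 vs 3)

"stone milk": 4 occurrences
"stone stone": 3 occurrences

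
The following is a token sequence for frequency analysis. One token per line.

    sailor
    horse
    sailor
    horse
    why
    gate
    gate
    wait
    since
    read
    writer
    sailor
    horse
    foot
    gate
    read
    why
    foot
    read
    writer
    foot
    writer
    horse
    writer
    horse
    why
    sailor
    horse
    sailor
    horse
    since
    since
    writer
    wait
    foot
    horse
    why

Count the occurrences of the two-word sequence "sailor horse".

Scanning the 36 overlapping bigram windows for "sailor horse":
  position 1–2: sailor horse
  position 3–4: sailor horse
  position 12–13: sailor horse
  position 27–28: sailor horse
  position 29–30: sailor horse

5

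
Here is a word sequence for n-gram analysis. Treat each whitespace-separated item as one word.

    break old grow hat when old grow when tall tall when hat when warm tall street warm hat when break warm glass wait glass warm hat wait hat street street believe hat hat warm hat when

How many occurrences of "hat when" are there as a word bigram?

Scanning the 35 overlapping bigram windows for "hat when":
  position 4–5: hat when
  position 12–13: hat when
  position 18–19: hat when
  position 35–36: hat when

4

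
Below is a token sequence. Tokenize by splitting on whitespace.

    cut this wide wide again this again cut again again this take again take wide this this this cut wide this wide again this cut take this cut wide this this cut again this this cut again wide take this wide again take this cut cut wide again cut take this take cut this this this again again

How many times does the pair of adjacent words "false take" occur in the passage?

Scanning the 57 overlapping bigram windows for "false take":
  (none found)

0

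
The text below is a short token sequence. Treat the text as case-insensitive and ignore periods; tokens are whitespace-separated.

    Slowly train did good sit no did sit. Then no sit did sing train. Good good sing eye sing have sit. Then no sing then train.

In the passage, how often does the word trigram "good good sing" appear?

1

Scanning the 24 overlapping trigram windows for "good good sing":
  position 15–17: good good sing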